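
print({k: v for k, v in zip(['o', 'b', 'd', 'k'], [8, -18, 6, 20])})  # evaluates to {'o': 8, 'b': -18, 'd': 6, 'k': 20}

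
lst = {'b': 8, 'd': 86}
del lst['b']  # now {'d': 86}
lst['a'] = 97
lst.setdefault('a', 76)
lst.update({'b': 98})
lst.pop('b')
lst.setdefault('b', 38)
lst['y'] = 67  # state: {'d': 86, 'a': 97, 'b': 38, 'y': 67}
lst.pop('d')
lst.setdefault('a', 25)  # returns 97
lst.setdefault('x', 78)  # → 78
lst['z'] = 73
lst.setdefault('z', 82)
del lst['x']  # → {'a': 97, 'b': 38, 'y': 67, 'z': 73}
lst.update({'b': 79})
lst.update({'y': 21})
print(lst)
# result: {'a': 97, 'b': 79, 'y': 21, 'z': 73}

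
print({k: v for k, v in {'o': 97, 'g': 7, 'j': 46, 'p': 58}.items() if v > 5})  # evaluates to {'o': 97, 'g': 7, 'j': 46, 'p': 58}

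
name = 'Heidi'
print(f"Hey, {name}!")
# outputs Hey, Heidi!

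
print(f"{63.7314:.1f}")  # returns 63.7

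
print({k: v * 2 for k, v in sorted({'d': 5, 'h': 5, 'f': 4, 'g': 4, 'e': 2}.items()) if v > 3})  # {'d': 10, 'f': 8, 'g': 8, 'h': 10}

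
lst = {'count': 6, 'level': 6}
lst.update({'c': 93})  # {'count': 6, 'level': 6, 'c': 93}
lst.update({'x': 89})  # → {'count': 6, 'level': 6, 'c': 93, 'x': 89}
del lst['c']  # {'count': 6, 'level': 6, 'x': 89}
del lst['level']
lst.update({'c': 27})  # {'count': 6, 'x': 89, 'c': 27}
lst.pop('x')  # 89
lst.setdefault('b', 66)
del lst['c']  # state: {'count': 6, 'b': 66}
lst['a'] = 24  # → {'count': 6, 'b': 66, 'a': 24}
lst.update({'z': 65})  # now {'count': 6, 'b': 66, 'a': 24, 'z': 65}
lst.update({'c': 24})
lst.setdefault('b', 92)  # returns 66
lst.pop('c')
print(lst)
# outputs {'count': 6, 'b': 66, 'a': 24, 'z': 65}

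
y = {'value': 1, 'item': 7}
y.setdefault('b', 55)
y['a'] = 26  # {'value': 1, 'item': 7, 'b': 55, 'a': 26}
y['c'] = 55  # {'value': 1, 'item': 7, 'b': 55, 'a': 26, 'c': 55}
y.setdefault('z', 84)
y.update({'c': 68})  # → {'value': 1, 'item': 7, 'b': 55, 'a': 26, 'c': 68, 'z': 84}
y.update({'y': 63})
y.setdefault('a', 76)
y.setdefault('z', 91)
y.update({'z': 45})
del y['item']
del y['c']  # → {'value': 1, 'b': 55, 'a': 26, 'z': 45, 'y': 63}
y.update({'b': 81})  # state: {'value': 1, 'b': 81, 'a': 26, 'z': 45, 'y': 63}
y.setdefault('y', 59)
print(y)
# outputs {'value': 1, 'b': 81, 'a': 26, 'z': 45, 'y': 63}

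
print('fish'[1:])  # ish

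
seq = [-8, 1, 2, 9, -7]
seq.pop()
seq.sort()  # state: [-8, 1, 2, 9]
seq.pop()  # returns 9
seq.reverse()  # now [2, 1, -8]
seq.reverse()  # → [-8, 1, 2]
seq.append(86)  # [-8, 1, 2, 86]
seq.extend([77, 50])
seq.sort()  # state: [-8, 1, 2, 50, 77, 86]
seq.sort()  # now [-8, 1, 2, 50, 77, 86]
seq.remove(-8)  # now [1, 2, 50, 77, 86]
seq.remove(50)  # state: [1, 2, 77, 86]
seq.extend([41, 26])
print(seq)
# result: [1, 2, 77, 86, 41, 26]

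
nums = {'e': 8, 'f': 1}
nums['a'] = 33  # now {'e': 8, 'f': 1, 'a': 33}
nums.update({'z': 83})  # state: {'e': 8, 'f': 1, 'a': 33, 'z': 83}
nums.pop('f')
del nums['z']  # {'e': 8, 'a': 33}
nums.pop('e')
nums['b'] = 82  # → {'a': 33, 'b': 82}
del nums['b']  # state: {'a': 33}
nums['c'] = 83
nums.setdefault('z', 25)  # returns 25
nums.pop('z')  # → 25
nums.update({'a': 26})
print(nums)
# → {'a': 26, 'c': 83}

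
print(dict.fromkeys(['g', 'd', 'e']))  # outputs {'g': None, 'd': None, 'e': None}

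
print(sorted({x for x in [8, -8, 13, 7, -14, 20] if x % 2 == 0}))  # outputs [-14, -8, 8, 20]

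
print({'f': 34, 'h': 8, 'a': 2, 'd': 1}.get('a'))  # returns 2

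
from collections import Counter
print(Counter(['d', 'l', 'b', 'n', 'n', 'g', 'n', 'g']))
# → Counter({'n': 3, 'g': 2, 'd': 1, 'l': 1, 'b': 1})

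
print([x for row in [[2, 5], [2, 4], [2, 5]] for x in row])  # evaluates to [2, 5, 2, 4, 2, 5]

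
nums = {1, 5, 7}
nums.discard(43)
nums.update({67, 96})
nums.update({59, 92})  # {1, 5, 7, 59, 67, 92, 96}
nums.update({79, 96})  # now {1, 5, 7, 59, 67, 79, 92, 96}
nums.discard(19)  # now {1, 5, 7, 59, 67, 79, 92, 96}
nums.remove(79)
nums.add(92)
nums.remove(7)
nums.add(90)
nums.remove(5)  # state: {1, 59, 67, 90, 92, 96}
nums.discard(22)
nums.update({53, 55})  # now {1, 53, 55, 59, 67, 90, 92, 96}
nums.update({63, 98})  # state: {1, 53, 55, 59, 63, 67, 90, 92, 96, 98}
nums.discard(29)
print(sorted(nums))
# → [1, 53, 55, 59, 63, 67, 90, 92, 96, 98]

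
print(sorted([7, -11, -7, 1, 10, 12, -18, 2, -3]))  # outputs [-18, -11, -7, -3, 1, 2, 7, 10, 12]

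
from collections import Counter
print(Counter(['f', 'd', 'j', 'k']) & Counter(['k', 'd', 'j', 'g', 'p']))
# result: Counter({'d': 1, 'j': 1, 'k': 1})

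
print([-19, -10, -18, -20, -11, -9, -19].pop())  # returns -19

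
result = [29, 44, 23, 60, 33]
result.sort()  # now [23, 29, 33, 44, 60]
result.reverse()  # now [60, 44, 33, 29, 23]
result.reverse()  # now [23, 29, 33, 44, 60]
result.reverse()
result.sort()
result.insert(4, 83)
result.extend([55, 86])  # [23, 29, 33, 44, 83, 60, 55, 86]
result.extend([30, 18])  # [23, 29, 33, 44, 83, 60, 55, 86, 30, 18]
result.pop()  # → 18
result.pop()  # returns 30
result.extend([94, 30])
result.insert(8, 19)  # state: [23, 29, 33, 44, 83, 60, 55, 86, 19, 94, 30]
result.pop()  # 30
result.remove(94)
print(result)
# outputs [23, 29, 33, 44, 83, 60, 55, 86, 19]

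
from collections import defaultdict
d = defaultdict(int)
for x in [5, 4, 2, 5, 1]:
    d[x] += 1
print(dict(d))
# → {5: 2, 4: 1, 2: 1, 1: 1}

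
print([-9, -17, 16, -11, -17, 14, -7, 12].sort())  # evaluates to None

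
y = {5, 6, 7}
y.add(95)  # {5, 6, 7, 95}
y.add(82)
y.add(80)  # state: {5, 6, 7, 80, 82, 95}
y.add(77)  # {5, 6, 7, 77, 80, 82, 95}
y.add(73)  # {5, 6, 7, 73, 77, 80, 82, 95}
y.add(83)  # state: {5, 6, 7, 73, 77, 80, 82, 83, 95}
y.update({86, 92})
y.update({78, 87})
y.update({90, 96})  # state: {5, 6, 7, 73, 77, 78, 80, 82, 83, 86, 87, 90, 92, 95, 96}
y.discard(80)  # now {5, 6, 7, 73, 77, 78, 82, 83, 86, 87, 90, 92, 95, 96}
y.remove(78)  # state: {5, 6, 7, 73, 77, 82, 83, 86, 87, 90, 92, 95, 96}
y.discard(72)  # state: {5, 6, 7, 73, 77, 82, 83, 86, 87, 90, 92, 95, 96}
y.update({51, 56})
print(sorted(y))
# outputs [5, 6, 7, 51, 56, 73, 77, 82, 83, 86, 87, 90, 92, 95, 96]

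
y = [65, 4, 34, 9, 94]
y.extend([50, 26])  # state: [65, 4, 34, 9, 94, 50, 26]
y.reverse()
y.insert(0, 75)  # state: [75, 26, 50, 94, 9, 34, 4, 65]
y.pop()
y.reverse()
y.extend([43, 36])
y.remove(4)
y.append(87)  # [34, 9, 94, 50, 26, 75, 43, 36, 87]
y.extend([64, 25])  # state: [34, 9, 94, 50, 26, 75, 43, 36, 87, 64, 25]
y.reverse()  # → [25, 64, 87, 36, 43, 75, 26, 50, 94, 9, 34]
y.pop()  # 34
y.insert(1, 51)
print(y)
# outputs [25, 51, 64, 87, 36, 43, 75, 26, 50, 94, 9]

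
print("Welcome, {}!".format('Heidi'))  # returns Welcome, Heidi!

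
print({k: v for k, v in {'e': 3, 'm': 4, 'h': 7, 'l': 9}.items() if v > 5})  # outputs {'h': 7, 'l': 9}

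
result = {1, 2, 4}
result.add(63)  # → {1, 2, 4, 63}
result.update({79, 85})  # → {1, 2, 4, 63, 79, 85}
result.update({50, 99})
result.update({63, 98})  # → {1, 2, 4, 50, 63, 79, 85, 98, 99}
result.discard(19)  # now {1, 2, 4, 50, 63, 79, 85, 98, 99}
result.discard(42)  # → {1, 2, 4, 50, 63, 79, 85, 98, 99}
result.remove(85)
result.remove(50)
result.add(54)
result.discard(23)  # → {1, 2, 4, 54, 63, 79, 98, 99}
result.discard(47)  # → {1, 2, 4, 54, 63, 79, 98, 99}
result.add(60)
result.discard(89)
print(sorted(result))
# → [1, 2, 4, 54, 60, 63, 79, 98, 99]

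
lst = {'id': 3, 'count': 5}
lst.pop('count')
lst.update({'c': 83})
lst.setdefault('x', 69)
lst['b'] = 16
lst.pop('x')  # 69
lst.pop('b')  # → 16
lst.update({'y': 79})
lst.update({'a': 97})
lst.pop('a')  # 97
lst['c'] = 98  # {'id': 3, 'c': 98, 'y': 79}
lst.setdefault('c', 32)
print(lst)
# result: {'id': 3, 'c': 98, 'y': 79}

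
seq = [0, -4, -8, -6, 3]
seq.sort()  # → [-8, -6, -4, 0, 3]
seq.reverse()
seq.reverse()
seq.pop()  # 3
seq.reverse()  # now [0, -4, -6, -8]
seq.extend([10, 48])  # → [0, -4, -6, -8, 10, 48]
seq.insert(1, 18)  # [0, 18, -4, -6, -8, 10, 48]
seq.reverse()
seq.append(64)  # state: [48, 10, -8, -6, -4, 18, 0, 64]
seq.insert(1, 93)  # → [48, 93, 10, -8, -6, -4, 18, 0, 64]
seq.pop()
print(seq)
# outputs [48, 93, 10, -8, -6, -4, 18, 0]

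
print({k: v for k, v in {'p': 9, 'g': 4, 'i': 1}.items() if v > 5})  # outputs {'p': 9}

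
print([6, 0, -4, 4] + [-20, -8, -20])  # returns [6, 0, -4, 4, -20, -8, -20]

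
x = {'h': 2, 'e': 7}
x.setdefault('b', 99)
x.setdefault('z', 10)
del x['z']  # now {'h': 2, 'e': 7, 'b': 99}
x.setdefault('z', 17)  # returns 17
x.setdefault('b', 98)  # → 99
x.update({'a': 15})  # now {'h': 2, 'e': 7, 'b': 99, 'z': 17, 'a': 15}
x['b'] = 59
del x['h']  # {'e': 7, 'b': 59, 'z': 17, 'a': 15}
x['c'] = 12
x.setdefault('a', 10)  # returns 15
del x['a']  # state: {'e': 7, 'b': 59, 'z': 17, 'c': 12}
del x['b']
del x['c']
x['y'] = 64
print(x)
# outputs {'e': 7, 'z': 17, 'y': 64}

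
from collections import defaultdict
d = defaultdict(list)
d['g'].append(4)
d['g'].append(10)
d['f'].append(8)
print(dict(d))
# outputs {'g': [4, 10], 'f': [8]}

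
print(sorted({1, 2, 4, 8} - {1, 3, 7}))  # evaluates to [2, 4, 8]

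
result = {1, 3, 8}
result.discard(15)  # {1, 3, 8}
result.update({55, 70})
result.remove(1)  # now {3, 8, 55, 70}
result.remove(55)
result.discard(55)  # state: {3, 8, 70}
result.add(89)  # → {3, 8, 70, 89}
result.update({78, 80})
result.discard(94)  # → {3, 8, 70, 78, 80, 89}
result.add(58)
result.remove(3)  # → {8, 58, 70, 78, 80, 89}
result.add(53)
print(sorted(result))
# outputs [8, 53, 58, 70, 78, 80, 89]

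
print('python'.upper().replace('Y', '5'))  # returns P5THON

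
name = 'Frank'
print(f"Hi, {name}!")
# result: Hi, Frank!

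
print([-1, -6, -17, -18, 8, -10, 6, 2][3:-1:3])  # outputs [-18, 6]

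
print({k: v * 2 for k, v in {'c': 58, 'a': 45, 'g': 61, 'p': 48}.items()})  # {'c': 116, 'a': 90, 'g': 122, 'p': 96}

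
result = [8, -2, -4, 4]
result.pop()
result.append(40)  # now [8, -2, -4, 40]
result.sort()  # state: [-4, -2, 8, 40]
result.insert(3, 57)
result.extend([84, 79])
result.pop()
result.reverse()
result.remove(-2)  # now [84, 40, 57, 8, -4]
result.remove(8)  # [84, 40, 57, -4]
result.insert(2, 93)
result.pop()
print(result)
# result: [84, 40, 93, 57]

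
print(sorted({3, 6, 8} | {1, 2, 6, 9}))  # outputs [1, 2, 3, 6, 8, 9]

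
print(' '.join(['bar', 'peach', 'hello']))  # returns bar peach hello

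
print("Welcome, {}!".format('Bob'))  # Welcome, Bob!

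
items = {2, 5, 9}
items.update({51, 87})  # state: {2, 5, 9, 51, 87}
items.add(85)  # {2, 5, 9, 51, 85, 87}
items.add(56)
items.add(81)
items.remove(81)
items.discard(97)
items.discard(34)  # {2, 5, 9, 51, 56, 85, 87}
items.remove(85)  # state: {2, 5, 9, 51, 56, 87}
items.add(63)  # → {2, 5, 9, 51, 56, 63, 87}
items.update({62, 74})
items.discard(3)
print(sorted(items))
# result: [2, 5, 9, 51, 56, 62, 63, 74, 87]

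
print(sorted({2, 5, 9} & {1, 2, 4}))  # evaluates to [2]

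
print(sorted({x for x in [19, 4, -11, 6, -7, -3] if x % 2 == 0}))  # [4, 6]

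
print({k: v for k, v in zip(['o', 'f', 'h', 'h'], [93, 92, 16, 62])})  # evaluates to {'o': 93, 'f': 92, 'h': 62}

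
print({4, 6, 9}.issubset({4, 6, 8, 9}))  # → True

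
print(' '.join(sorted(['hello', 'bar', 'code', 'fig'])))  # bar code fig hello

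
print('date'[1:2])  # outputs a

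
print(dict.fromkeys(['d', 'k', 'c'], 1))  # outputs {'d': 1, 'k': 1, 'c': 1}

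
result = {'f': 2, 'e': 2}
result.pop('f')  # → 2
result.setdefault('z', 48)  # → 48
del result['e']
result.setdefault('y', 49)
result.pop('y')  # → 49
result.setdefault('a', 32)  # 32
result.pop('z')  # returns 48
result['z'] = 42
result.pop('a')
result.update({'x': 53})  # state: {'z': 42, 'x': 53}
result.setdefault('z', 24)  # 42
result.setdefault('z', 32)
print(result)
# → {'z': 42, 'x': 53}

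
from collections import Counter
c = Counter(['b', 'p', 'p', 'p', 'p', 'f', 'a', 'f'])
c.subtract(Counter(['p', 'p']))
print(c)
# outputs Counter({'p': 2, 'f': 2, 'b': 1, 'a': 1})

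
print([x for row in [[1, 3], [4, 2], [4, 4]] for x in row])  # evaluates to [1, 3, 4, 2, 4, 4]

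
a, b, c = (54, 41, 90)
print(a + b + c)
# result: 185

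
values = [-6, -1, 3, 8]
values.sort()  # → [-6, -1, 3, 8]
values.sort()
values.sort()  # [-6, -1, 3, 8]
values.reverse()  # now [8, 3, -1, -6]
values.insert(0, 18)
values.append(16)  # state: [18, 8, 3, -1, -6, 16]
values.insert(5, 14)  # [18, 8, 3, -1, -6, 14, 16]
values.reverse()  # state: [16, 14, -6, -1, 3, 8, 18]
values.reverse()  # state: [18, 8, 3, -1, -6, 14, 16]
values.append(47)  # [18, 8, 3, -1, -6, 14, 16, 47]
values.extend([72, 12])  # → [18, 8, 3, -1, -6, 14, 16, 47, 72, 12]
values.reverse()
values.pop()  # 18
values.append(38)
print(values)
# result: [12, 72, 47, 16, 14, -6, -1, 3, 8, 38]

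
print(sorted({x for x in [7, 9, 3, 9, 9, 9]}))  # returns [3, 7, 9]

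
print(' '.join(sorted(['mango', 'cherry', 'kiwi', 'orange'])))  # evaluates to cherry kiwi mango orange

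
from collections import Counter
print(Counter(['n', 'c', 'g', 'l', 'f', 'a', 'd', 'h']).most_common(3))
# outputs [('n', 1), ('c', 1), ('g', 1)]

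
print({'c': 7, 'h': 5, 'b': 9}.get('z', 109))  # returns 109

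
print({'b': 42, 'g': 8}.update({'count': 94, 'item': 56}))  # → None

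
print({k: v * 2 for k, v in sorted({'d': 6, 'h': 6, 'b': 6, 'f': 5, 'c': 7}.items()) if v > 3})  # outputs {'b': 12, 'c': 14, 'd': 12, 'f': 10, 'h': 12}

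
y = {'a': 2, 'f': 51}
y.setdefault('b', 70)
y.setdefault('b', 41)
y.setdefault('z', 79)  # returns 79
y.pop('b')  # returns 70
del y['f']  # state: {'a': 2, 'z': 79}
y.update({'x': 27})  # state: {'a': 2, 'z': 79, 'x': 27}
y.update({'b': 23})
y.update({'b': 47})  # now {'a': 2, 'z': 79, 'x': 27, 'b': 47}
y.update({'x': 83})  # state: {'a': 2, 'z': 79, 'x': 83, 'b': 47}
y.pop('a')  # 2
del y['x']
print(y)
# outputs {'z': 79, 'b': 47}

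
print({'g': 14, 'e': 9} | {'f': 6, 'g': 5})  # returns {'g': 5, 'e': 9, 'f': 6}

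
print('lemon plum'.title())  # Lemon Plum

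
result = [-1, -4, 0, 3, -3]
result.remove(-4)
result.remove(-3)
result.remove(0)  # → [-1, 3]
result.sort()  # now [-1, 3]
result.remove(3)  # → [-1]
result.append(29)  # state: [-1, 29]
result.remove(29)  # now [-1]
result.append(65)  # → [-1, 65]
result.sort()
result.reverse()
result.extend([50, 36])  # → [65, -1, 50, 36]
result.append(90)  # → [65, -1, 50, 36, 90]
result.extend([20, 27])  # [65, -1, 50, 36, 90, 20, 27]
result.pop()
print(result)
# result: [65, -1, 50, 36, 90, 20]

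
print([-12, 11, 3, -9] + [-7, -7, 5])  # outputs [-12, 11, 3, -9, -7, -7, 5]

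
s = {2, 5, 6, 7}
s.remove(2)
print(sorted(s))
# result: [5, 6, 7]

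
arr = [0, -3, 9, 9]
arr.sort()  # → [-3, 0, 9, 9]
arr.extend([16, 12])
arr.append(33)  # [-3, 0, 9, 9, 16, 12, 33]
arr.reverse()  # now [33, 12, 16, 9, 9, 0, -3]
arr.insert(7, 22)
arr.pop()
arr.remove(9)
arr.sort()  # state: [-3, 0, 9, 12, 16, 33]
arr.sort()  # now [-3, 0, 9, 12, 16, 33]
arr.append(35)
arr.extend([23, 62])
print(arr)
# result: [-3, 0, 9, 12, 16, 33, 35, 23, 62]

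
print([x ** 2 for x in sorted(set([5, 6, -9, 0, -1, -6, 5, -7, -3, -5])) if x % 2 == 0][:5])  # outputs [36, 0, 36]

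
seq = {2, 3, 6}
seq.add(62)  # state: {2, 3, 6, 62}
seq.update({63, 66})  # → {2, 3, 6, 62, 63, 66}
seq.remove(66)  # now {2, 3, 6, 62, 63}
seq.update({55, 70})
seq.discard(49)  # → {2, 3, 6, 55, 62, 63, 70}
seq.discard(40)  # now {2, 3, 6, 55, 62, 63, 70}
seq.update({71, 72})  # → {2, 3, 6, 55, 62, 63, 70, 71, 72}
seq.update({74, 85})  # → {2, 3, 6, 55, 62, 63, 70, 71, 72, 74, 85}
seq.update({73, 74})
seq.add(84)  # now {2, 3, 6, 55, 62, 63, 70, 71, 72, 73, 74, 84, 85}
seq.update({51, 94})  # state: {2, 3, 6, 51, 55, 62, 63, 70, 71, 72, 73, 74, 84, 85, 94}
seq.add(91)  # {2, 3, 6, 51, 55, 62, 63, 70, 71, 72, 73, 74, 84, 85, 91, 94}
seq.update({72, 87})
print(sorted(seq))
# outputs [2, 3, 6, 51, 55, 62, 63, 70, 71, 72, 73, 74, 84, 85, 87, 91, 94]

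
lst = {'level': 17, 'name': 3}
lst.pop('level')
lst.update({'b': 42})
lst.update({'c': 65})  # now {'name': 3, 'b': 42, 'c': 65}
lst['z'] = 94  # {'name': 3, 'b': 42, 'c': 65, 'z': 94}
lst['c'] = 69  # {'name': 3, 'b': 42, 'c': 69, 'z': 94}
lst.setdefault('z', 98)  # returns 94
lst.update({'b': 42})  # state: {'name': 3, 'b': 42, 'c': 69, 'z': 94}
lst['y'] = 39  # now {'name': 3, 'b': 42, 'c': 69, 'z': 94, 'y': 39}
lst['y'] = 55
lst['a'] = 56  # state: {'name': 3, 'b': 42, 'c': 69, 'z': 94, 'y': 55, 'a': 56}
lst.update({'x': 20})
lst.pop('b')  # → 42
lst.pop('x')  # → 20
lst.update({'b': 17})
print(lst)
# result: {'name': 3, 'c': 69, 'z': 94, 'y': 55, 'a': 56, 'b': 17}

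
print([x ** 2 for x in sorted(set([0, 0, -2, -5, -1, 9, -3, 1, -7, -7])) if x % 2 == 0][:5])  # [4, 0]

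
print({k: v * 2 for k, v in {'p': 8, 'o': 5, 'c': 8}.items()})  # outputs {'p': 16, 'o': 10, 'c': 16}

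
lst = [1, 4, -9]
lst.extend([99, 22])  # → [1, 4, -9, 99, 22]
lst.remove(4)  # [1, -9, 99, 22]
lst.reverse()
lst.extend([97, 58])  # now [22, 99, -9, 1, 97, 58]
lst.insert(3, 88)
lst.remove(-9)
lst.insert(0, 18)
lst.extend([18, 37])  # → [18, 22, 99, 88, 1, 97, 58, 18, 37]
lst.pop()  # 37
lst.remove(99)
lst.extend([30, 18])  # [18, 22, 88, 1, 97, 58, 18, 30, 18]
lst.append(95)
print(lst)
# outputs [18, 22, 88, 1, 97, 58, 18, 30, 18, 95]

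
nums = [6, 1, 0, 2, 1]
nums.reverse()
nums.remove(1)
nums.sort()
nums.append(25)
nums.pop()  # 25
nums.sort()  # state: [0, 1, 2, 6]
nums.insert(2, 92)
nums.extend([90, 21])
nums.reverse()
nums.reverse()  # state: [0, 1, 92, 2, 6, 90, 21]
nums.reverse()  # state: [21, 90, 6, 2, 92, 1, 0]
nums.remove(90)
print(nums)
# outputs [21, 6, 2, 92, 1, 0]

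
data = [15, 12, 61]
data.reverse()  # [61, 12, 15]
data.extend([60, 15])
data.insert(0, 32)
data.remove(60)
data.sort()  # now [12, 15, 15, 32, 61]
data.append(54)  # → [12, 15, 15, 32, 61, 54]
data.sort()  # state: [12, 15, 15, 32, 54, 61]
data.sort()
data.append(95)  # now [12, 15, 15, 32, 54, 61, 95]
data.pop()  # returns 95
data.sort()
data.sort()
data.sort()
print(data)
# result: [12, 15, 15, 32, 54, 61]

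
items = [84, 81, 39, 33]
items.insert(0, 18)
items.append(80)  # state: [18, 84, 81, 39, 33, 80]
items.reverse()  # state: [80, 33, 39, 81, 84, 18]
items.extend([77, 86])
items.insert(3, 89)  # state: [80, 33, 39, 89, 81, 84, 18, 77, 86]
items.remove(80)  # [33, 39, 89, 81, 84, 18, 77, 86]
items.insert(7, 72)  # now [33, 39, 89, 81, 84, 18, 77, 72, 86]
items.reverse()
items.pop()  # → 33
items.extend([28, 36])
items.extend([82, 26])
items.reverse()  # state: [26, 82, 36, 28, 39, 89, 81, 84, 18, 77, 72, 86]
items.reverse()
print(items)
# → [86, 72, 77, 18, 84, 81, 89, 39, 28, 36, 82, 26]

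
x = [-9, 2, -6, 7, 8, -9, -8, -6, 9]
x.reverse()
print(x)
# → [9, -6, -8, -9, 8, 7, -6, 2, -9]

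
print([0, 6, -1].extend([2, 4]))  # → None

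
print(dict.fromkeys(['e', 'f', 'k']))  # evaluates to {'e': None, 'f': None, 'k': None}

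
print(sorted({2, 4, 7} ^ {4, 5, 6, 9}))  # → [2, 5, 6, 7, 9]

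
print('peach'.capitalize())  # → Peach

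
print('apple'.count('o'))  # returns 0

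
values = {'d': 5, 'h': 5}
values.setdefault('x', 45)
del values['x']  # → {'d': 5, 'h': 5}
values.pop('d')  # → 5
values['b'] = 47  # {'h': 5, 'b': 47}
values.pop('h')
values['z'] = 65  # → {'b': 47, 'z': 65}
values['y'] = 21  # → {'b': 47, 'z': 65, 'y': 21}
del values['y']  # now {'b': 47, 'z': 65}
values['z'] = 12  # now {'b': 47, 'z': 12}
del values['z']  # {'b': 47}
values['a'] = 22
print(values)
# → {'b': 47, 'a': 22}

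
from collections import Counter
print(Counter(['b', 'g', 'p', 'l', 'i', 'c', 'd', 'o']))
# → Counter({'b': 1, 'g': 1, 'p': 1, 'l': 1, 'i': 1, 'c': 1, 'd': 1, 'o': 1})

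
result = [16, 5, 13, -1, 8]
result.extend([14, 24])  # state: [16, 5, 13, -1, 8, 14, 24]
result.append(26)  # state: [16, 5, 13, -1, 8, 14, 24, 26]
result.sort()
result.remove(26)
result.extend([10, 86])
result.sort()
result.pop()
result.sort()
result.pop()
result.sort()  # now [-1, 5, 8, 10, 13, 14, 16]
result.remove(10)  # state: [-1, 5, 8, 13, 14, 16]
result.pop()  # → 16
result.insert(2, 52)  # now [-1, 5, 52, 8, 13, 14]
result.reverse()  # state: [14, 13, 8, 52, 5, -1]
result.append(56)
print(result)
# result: [14, 13, 8, 52, 5, -1, 56]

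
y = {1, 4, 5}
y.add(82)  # {1, 4, 5, 82}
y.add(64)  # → {1, 4, 5, 64, 82}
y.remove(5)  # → {1, 4, 64, 82}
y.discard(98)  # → {1, 4, 64, 82}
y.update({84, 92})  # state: {1, 4, 64, 82, 84, 92}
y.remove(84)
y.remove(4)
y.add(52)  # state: {1, 52, 64, 82, 92}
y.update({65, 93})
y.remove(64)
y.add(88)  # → {1, 52, 65, 82, 88, 92, 93}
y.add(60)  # {1, 52, 60, 65, 82, 88, 92, 93}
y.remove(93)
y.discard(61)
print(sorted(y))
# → [1, 52, 60, 65, 82, 88, 92]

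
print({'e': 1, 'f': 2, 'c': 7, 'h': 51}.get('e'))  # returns 1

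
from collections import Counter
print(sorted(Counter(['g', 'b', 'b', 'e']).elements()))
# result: ['b', 'b', 'e', 'g']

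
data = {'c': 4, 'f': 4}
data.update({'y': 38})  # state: {'c': 4, 'f': 4, 'y': 38}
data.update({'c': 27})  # {'c': 27, 'f': 4, 'y': 38}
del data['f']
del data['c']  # {'y': 38}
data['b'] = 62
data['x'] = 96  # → {'y': 38, 'b': 62, 'x': 96}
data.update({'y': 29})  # {'y': 29, 'b': 62, 'x': 96}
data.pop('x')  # 96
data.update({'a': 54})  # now {'y': 29, 'b': 62, 'a': 54}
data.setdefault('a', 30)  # 54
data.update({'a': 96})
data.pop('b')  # 62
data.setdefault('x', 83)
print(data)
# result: {'y': 29, 'a': 96, 'x': 83}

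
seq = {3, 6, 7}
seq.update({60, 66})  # {3, 6, 7, 60, 66}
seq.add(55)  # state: {3, 6, 7, 55, 60, 66}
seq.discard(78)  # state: {3, 6, 7, 55, 60, 66}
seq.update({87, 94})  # {3, 6, 7, 55, 60, 66, 87, 94}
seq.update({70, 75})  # {3, 6, 7, 55, 60, 66, 70, 75, 87, 94}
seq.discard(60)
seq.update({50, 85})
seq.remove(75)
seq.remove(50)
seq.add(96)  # {3, 6, 7, 55, 66, 70, 85, 87, 94, 96}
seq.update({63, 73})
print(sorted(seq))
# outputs [3, 6, 7, 55, 63, 66, 70, 73, 85, 87, 94, 96]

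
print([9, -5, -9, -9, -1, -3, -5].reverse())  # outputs None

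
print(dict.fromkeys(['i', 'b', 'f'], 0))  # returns {'i': 0, 'b': 0, 'f': 0}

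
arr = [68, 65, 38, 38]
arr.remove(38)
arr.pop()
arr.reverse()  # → [65, 68]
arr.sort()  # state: [65, 68]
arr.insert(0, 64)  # [64, 65, 68]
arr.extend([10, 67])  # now [64, 65, 68, 10, 67]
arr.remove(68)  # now [64, 65, 10, 67]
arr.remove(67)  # [64, 65, 10]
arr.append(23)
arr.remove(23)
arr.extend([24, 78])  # [64, 65, 10, 24, 78]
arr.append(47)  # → [64, 65, 10, 24, 78, 47]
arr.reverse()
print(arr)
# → [47, 78, 24, 10, 65, 64]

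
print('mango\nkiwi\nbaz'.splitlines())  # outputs ['mango', 'kiwi', 'baz']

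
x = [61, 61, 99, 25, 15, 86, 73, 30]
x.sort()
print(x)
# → [15, 25, 30, 61, 61, 73, 86, 99]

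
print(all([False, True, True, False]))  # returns False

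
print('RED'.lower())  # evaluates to red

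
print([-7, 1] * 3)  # [-7, 1, -7, 1, -7, 1]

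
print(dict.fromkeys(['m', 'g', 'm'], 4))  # {'m': 4, 'g': 4}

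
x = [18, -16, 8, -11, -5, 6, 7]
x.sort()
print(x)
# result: [-16, -11, -5, 6, 7, 8, 18]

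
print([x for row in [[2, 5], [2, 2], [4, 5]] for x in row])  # [2, 5, 2, 2, 4, 5]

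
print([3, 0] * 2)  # [3, 0, 3, 0]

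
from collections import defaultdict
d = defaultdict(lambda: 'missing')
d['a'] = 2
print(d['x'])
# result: missing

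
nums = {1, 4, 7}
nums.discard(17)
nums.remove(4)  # {1, 7}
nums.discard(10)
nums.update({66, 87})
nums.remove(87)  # {1, 7, 66}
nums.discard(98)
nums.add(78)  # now {1, 7, 66, 78}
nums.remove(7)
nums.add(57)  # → {1, 57, 66, 78}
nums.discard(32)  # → {1, 57, 66, 78}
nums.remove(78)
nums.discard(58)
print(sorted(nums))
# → [1, 57, 66]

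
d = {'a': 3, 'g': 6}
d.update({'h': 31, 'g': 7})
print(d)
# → {'a': 3, 'g': 7, 'h': 31}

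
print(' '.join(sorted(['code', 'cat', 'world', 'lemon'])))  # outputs cat code lemon world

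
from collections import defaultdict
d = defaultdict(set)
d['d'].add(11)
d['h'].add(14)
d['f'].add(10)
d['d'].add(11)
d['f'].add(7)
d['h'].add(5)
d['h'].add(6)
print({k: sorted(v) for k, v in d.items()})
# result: {'d': [11], 'h': [5, 6, 14], 'f': [7, 10]}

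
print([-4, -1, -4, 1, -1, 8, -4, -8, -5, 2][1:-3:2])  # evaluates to [-1, 1, 8]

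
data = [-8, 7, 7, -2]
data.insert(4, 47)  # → [-8, 7, 7, -2, 47]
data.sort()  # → [-8, -2, 7, 7, 47]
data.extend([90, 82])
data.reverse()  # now [82, 90, 47, 7, 7, -2, -8]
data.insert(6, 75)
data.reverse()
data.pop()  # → 82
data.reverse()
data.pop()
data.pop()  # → 75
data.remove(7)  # [90, 47, 7, -2]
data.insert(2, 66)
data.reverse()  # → [-2, 7, 66, 47, 90]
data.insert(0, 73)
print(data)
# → [73, -2, 7, 66, 47, 90]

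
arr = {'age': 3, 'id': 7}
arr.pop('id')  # 7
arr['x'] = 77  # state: {'age': 3, 'x': 77}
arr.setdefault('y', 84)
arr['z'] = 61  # {'age': 3, 'x': 77, 'y': 84, 'z': 61}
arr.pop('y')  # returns 84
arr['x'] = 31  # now {'age': 3, 'x': 31, 'z': 61}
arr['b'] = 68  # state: {'age': 3, 'x': 31, 'z': 61, 'b': 68}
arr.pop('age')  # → 3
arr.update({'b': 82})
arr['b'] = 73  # {'x': 31, 'z': 61, 'b': 73}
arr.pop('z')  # 61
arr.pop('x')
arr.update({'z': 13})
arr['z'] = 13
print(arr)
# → {'b': 73, 'z': 13}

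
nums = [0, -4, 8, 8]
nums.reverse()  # [8, 8, -4, 0]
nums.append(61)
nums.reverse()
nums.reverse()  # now [8, 8, -4, 0, 61]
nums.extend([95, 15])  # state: [8, 8, -4, 0, 61, 95, 15]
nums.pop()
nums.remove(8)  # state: [8, -4, 0, 61, 95]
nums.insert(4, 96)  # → [8, -4, 0, 61, 96, 95]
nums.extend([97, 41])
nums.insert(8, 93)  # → [8, -4, 0, 61, 96, 95, 97, 41, 93]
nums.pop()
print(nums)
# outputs [8, -4, 0, 61, 96, 95, 97, 41]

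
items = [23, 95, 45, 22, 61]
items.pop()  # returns 61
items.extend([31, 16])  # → [23, 95, 45, 22, 31, 16]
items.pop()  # 16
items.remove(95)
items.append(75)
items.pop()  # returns 75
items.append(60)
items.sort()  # [22, 23, 31, 45, 60]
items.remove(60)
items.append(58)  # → [22, 23, 31, 45, 58]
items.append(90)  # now [22, 23, 31, 45, 58, 90]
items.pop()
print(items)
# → [22, 23, 31, 45, 58]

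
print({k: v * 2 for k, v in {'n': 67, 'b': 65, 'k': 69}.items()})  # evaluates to {'n': 134, 'b': 130, 'k': 138}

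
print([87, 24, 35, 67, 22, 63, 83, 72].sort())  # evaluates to None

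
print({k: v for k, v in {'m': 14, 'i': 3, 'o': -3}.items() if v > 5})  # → {'m': 14}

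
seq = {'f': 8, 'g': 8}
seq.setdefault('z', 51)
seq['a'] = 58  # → {'f': 8, 'g': 8, 'z': 51, 'a': 58}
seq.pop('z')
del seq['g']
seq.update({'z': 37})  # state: {'f': 8, 'a': 58, 'z': 37}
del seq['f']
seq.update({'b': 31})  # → {'a': 58, 'z': 37, 'b': 31}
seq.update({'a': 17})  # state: {'a': 17, 'z': 37, 'b': 31}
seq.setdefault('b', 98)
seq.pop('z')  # 37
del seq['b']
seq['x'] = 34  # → {'a': 17, 'x': 34}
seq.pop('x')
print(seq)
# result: {'a': 17}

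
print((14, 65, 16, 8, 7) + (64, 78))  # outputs (14, 65, 16, 8, 7, 64, 78)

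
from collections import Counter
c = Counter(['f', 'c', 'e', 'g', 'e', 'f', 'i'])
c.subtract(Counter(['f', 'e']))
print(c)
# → Counter({'f': 1, 'c': 1, 'e': 1, 'g': 1, 'i': 1})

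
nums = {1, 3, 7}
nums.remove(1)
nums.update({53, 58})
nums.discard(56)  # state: {3, 7, 53, 58}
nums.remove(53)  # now {3, 7, 58}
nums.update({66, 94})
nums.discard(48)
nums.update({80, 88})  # {3, 7, 58, 66, 80, 88, 94}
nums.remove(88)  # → {3, 7, 58, 66, 80, 94}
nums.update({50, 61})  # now {3, 7, 50, 58, 61, 66, 80, 94}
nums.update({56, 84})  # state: {3, 7, 50, 56, 58, 61, 66, 80, 84, 94}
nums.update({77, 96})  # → {3, 7, 50, 56, 58, 61, 66, 77, 80, 84, 94, 96}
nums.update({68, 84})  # {3, 7, 50, 56, 58, 61, 66, 68, 77, 80, 84, 94, 96}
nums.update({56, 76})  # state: {3, 7, 50, 56, 58, 61, 66, 68, 76, 77, 80, 84, 94, 96}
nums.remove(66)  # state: {3, 7, 50, 56, 58, 61, 68, 76, 77, 80, 84, 94, 96}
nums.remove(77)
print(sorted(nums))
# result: [3, 7, 50, 56, 58, 61, 68, 76, 80, 84, 94, 96]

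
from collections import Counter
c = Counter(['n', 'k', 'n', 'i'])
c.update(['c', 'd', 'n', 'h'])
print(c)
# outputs Counter({'n': 3, 'k': 1, 'i': 1, 'c': 1, 'd': 1, 'h': 1})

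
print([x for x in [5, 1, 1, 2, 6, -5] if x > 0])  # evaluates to [5, 1, 1, 2, 6]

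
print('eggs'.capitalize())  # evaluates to Eggs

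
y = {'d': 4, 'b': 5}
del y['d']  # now {'b': 5}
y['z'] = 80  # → {'b': 5, 'z': 80}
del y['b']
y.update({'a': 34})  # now {'z': 80, 'a': 34}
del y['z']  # {'a': 34}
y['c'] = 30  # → {'a': 34, 'c': 30}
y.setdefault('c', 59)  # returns 30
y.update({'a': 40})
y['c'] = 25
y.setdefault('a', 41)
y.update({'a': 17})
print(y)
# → {'a': 17, 'c': 25}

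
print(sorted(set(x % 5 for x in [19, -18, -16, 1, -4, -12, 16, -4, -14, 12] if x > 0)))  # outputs [1, 2, 4]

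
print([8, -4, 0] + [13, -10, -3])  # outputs [8, -4, 0, 13, -10, -3]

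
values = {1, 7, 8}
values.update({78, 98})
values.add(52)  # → {1, 7, 8, 52, 78, 98}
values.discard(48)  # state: {1, 7, 8, 52, 78, 98}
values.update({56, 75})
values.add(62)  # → {1, 7, 8, 52, 56, 62, 75, 78, 98}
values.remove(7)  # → {1, 8, 52, 56, 62, 75, 78, 98}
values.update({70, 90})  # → {1, 8, 52, 56, 62, 70, 75, 78, 90, 98}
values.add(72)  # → {1, 8, 52, 56, 62, 70, 72, 75, 78, 90, 98}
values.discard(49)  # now {1, 8, 52, 56, 62, 70, 72, 75, 78, 90, 98}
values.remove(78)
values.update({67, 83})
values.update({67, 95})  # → {1, 8, 52, 56, 62, 67, 70, 72, 75, 83, 90, 95, 98}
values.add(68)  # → {1, 8, 52, 56, 62, 67, 68, 70, 72, 75, 83, 90, 95, 98}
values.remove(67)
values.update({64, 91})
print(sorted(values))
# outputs [1, 8, 52, 56, 62, 64, 68, 70, 72, 75, 83, 90, 91, 95, 98]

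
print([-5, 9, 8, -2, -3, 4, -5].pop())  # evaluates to -5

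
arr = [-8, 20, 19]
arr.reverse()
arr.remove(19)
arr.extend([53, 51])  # [20, -8, 53, 51]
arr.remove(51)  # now [20, -8, 53]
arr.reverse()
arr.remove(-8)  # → [53, 20]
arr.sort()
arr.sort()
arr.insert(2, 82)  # [20, 53, 82]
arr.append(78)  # [20, 53, 82, 78]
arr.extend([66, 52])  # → [20, 53, 82, 78, 66, 52]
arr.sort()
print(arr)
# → [20, 52, 53, 66, 78, 82]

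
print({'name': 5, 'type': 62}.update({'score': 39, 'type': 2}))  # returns None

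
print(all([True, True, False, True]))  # False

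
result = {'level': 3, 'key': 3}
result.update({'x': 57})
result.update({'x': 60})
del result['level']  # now {'key': 3, 'x': 60}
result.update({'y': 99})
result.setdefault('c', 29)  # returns 29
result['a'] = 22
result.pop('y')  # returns 99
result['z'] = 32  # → {'key': 3, 'x': 60, 'c': 29, 'a': 22, 'z': 32}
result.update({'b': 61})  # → {'key': 3, 'x': 60, 'c': 29, 'a': 22, 'z': 32, 'b': 61}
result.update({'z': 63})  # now {'key': 3, 'x': 60, 'c': 29, 'a': 22, 'z': 63, 'b': 61}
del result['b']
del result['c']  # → {'key': 3, 'x': 60, 'a': 22, 'z': 63}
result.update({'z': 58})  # {'key': 3, 'x': 60, 'a': 22, 'z': 58}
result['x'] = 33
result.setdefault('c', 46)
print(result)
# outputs {'key': 3, 'x': 33, 'a': 22, 'z': 58, 'c': 46}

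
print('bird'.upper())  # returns BIRD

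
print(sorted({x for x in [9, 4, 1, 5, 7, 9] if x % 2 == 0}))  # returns [4]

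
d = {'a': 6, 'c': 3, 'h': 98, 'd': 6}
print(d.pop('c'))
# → 3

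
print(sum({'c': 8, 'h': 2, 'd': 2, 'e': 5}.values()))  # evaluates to 17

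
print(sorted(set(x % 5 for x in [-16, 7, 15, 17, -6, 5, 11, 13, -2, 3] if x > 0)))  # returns [0, 1, 2, 3]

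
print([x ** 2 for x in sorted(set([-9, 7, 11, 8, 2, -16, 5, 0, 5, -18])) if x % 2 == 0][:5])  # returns [324, 256, 0, 4, 64]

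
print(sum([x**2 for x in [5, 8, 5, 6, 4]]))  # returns 166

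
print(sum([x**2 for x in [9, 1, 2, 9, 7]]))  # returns 216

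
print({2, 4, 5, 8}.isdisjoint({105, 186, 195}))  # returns True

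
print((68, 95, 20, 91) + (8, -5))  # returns (68, 95, 20, 91, 8, -5)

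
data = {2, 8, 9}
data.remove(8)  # {2, 9}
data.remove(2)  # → {9}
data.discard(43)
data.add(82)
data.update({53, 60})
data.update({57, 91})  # {9, 53, 57, 60, 82, 91}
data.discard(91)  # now {9, 53, 57, 60, 82}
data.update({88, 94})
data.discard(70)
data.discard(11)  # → {9, 53, 57, 60, 82, 88, 94}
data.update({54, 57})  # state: {9, 53, 54, 57, 60, 82, 88, 94}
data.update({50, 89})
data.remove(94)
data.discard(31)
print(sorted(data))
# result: [9, 50, 53, 54, 57, 60, 82, 88, 89]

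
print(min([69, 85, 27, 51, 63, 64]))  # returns 27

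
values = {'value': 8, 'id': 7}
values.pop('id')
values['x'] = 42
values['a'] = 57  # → {'value': 8, 'x': 42, 'a': 57}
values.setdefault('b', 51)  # 51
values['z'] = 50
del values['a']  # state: {'value': 8, 'x': 42, 'b': 51, 'z': 50}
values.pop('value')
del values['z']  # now {'x': 42, 'b': 51}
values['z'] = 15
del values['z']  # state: {'x': 42, 'b': 51}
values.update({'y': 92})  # {'x': 42, 'b': 51, 'y': 92}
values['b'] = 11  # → {'x': 42, 'b': 11, 'y': 92}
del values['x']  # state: {'b': 11, 'y': 92}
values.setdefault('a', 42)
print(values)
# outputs {'b': 11, 'y': 92, 'a': 42}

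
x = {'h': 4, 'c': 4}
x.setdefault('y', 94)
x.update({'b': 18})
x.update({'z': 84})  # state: {'h': 4, 'c': 4, 'y': 94, 'b': 18, 'z': 84}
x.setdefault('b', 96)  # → 18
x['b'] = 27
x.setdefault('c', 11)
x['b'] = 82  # {'h': 4, 'c': 4, 'y': 94, 'b': 82, 'z': 84}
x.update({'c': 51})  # {'h': 4, 'c': 51, 'y': 94, 'b': 82, 'z': 84}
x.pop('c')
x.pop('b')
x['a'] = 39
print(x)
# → {'h': 4, 'y': 94, 'z': 84, 'a': 39}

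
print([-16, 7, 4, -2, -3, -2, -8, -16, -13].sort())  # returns None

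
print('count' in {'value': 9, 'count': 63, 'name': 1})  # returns True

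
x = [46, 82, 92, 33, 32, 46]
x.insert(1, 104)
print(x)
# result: [46, 104, 82, 92, 33, 32, 46]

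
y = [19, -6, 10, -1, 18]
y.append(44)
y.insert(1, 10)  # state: [19, 10, -6, 10, -1, 18, 44]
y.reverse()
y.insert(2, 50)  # [44, 18, 50, -1, 10, -6, 10, 19]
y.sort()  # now [-6, -1, 10, 10, 18, 19, 44, 50]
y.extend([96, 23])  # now [-6, -1, 10, 10, 18, 19, 44, 50, 96, 23]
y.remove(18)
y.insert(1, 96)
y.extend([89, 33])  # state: [-6, 96, -1, 10, 10, 19, 44, 50, 96, 23, 89, 33]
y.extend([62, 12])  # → [-6, 96, -1, 10, 10, 19, 44, 50, 96, 23, 89, 33, 62, 12]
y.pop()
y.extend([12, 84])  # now [-6, 96, -1, 10, 10, 19, 44, 50, 96, 23, 89, 33, 62, 12, 84]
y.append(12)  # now [-6, 96, -1, 10, 10, 19, 44, 50, 96, 23, 89, 33, 62, 12, 84, 12]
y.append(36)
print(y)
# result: [-6, 96, -1, 10, 10, 19, 44, 50, 96, 23, 89, 33, 62, 12, 84, 12, 36]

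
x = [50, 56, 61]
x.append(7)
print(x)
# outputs [50, 56, 61, 7]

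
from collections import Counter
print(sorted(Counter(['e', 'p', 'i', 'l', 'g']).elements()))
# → ['e', 'g', 'i', 'l', 'p']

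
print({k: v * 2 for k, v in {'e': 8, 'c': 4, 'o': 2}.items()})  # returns {'e': 16, 'c': 8, 'o': 4}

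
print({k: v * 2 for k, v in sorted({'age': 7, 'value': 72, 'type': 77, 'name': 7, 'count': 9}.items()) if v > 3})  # {'age': 14, 'count': 18, 'name': 14, 'type': 154, 'value': 144}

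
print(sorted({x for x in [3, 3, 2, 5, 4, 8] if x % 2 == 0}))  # [2, 4, 8]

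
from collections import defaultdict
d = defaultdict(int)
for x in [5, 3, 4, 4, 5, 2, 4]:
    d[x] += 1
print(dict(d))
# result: {5: 2, 3: 1, 4: 3, 2: 1}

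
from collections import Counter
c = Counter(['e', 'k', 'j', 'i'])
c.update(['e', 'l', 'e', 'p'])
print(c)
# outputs Counter({'e': 3, 'k': 1, 'j': 1, 'i': 1, 'l': 1, 'p': 1})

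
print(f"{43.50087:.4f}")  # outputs 43.5009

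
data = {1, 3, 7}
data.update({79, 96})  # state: {1, 3, 7, 79, 96}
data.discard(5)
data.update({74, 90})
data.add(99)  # {1, 3, 7, 74, 79, 90, 96, 99}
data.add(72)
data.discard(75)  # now {1, 3, 7, 72, 74, 79, 90, 96, 99}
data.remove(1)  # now {3, 7, 72, 74, 79, 90, 96, 99}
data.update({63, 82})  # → {3, 7, 63, 72, 74, 79, 82, 90, 96, 99}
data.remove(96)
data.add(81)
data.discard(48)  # {3, 7, 63, 72, 74, 79, 81, 82, 90, 99}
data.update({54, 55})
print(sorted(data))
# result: [3, 7, 54, 55, 63, 72, 74, 79, 81, 82, 90, 99]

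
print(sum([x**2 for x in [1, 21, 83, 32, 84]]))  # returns 15411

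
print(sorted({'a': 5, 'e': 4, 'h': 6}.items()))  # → [('a', 5), ('e', 4), ('h', 6)]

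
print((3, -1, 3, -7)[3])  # -7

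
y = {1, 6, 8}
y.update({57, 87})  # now {1, 6, 8, 57, 87}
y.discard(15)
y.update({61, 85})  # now {1, 6, 8, 57, 61, 85, 87}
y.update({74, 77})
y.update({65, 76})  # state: {1, 6, 8, 57, 61, 65, 74, 76, 77, 85, 87}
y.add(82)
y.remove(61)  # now {1, 6, 8, 57, 65, 74, 76, 77, 82, 85, 87}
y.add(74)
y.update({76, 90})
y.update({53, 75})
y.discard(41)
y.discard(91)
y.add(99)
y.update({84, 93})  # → {1, 6, 8, 53, 57, 65, 74, 75, 76, 77, 82, 84, 85, 87, 90, 93, 99}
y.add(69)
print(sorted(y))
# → [1, 6, 8, 53, 57, 65, 69, 74, 75, 76, 77, 82, 84, 85, 87, 90, 93, 99]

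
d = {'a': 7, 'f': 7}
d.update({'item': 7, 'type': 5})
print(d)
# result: {'a': 7, 'f': 7, 'item': 7, 'type': 5}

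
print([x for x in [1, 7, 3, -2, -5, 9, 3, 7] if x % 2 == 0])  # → [-2]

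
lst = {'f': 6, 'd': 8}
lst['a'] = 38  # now {'f': 6, 'd': 8, 'a': 38}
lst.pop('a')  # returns 38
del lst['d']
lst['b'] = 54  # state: {'f': 6, 'b': 54}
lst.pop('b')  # 54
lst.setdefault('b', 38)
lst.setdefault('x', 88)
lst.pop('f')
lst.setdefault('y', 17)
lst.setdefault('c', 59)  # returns 59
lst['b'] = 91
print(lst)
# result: {'b': 91, 'x': 88, 'y': 17, 'c': 59}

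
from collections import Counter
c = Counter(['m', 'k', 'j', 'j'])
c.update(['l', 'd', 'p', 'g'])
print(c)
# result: Counter({'j': 2, 'm': 1, 'k': 1, 'l': 1, 'd': 1, 'p': 1, 'g': 1})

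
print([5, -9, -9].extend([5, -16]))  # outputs None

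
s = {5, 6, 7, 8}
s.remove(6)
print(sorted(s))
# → [5, 7, 8]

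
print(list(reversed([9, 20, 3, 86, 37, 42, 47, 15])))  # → [15, 47, 42, 37, 86, 3, 20, 9]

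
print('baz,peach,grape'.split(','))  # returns ['baz', 'peach', 'grape']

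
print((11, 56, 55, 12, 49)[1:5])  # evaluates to (56, 55, 12, 49)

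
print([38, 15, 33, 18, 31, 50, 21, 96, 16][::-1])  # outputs [16, 96, 21, 50, 31, 18, 33, 15, 38]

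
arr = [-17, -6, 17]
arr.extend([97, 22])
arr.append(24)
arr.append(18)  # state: [-17, -6, 17, 97, 22, 24, 18]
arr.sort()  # [-17, -6, 17, 18, 22, 24, 97]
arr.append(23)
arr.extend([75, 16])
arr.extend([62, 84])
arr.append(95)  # [-17, -6, 17, 18, 22, 24, 97, 23, 75, 16, 62, 84, 95]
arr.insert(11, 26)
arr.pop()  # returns 95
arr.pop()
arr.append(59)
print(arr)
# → [-17, -6, 17, 18, 22, 24, 97, 23, 75, 16, 62, 26, 59]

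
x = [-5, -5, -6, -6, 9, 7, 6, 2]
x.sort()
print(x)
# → [-6, -6, -5, -5, 2, 6, 7, 9]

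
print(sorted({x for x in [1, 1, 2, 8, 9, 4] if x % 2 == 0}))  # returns [2, 4, 8]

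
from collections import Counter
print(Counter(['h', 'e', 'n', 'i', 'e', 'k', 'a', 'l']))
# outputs Counter({'e': 2, 'h': 1, 'n': 1, 'i': 1, 'k': 1, 'a': 1, 'l': 1})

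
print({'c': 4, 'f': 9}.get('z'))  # None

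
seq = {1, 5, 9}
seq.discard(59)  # {1, 5, 9}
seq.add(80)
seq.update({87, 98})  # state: {1, 5, 9, 80, 87, 98}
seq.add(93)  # {1, 5, 9, 80, 87, 93, 98}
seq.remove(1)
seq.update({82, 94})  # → {5, 9, 80, 82, 87, 93, 94, 98}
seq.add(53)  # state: {5, 9, 53, 80, 82, 87, 93, 94, 98}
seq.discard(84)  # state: {5, 9, 53, 80, 82, 87, 93, 94, 98}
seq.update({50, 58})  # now {5, 9, 50, 53, 58, 80, 82, 87, 93, 94, 98}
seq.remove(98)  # {5, 9, 50, 53, 58, 80, 82, 87, 93, 94}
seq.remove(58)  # {5, 9, 50, 53, 80, 82, 87, 93, 94}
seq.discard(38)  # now {5, 9, 50, 53, 80, 82, 87, 93, 94}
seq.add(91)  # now {5, 9, 50, 53, 80, 82, 87, 91, 93, 94}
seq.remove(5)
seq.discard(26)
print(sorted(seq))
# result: [9, 50, 53, 80, 82, 87, 91, 93, 94]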